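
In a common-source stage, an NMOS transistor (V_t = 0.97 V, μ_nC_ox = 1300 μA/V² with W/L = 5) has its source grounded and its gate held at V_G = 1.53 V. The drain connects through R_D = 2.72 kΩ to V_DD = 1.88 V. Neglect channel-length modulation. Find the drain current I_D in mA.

V_GS = V_G = 1.53 V, so V_ov = 1.53 − 0.97 = 0.56 V.
k_n = μ_nC_ox · (W/L) = 6.5 mA/V².
Assume saturation: I_D = ½ k_n V_ov² = 0.5 × 6.5 × 0.56² = 1.02 mA, giving V_DS = V_DD − I_D R_D = 1.88 − 1.02 × 2.72 = -0.892 V.
But -0.892 V < V_ov = 0.56 V, so the device is actually in triode.
In triode I_D = k_n[V_ov V_DS − ½ V_DS²] and I_D = (V_DD − V_DS)/R_D. Equating: 8.84 V_DS² − 10.9 V_DS + 1.88 = 0, giving V_DS = 0.207 V (the root below V_ov).
I_D = (1.88 − 0.207) / 2.72 = 0.615 mA.

I_D = 0.615 mA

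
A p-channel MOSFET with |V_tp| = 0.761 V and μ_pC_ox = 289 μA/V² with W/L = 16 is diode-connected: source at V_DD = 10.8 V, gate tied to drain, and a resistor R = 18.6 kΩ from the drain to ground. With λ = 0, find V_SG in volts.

V_SG = 1.23 V

With gate tied to drain, V_SG = V_SD ≥ V_SG − |V_tp|, so the device is in saturation.
k_p = μ_pC_ox · (W/L) = 4.624 mA/V².
KCL at the drain: ½ k_p (V_SG − |V_tp|)² = (V_DD − V_SG)/R.
Let x = V_SG − 0.761. Then 43 x² + x − 10.04 = 0, giving x = 0.472 V (positive root), so V_SG = 1.23 V.
I_D = (V_DD − V_SG)/R = (10.8 − 1.23) / 18.6 = 0.514 mA.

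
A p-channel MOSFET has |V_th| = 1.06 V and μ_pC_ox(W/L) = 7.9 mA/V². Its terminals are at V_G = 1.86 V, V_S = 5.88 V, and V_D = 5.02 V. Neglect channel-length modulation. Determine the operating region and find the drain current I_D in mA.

V_SG = V_S − V_G = 5.88 − 1.86 = 4.02 V; V_SD = V_S − V_D = 5.88 − 5.02 = 0.86 V.
V_ov = V_SG − |V_th| = 4.02 − 1.06 = 2.96 V.
Since V_SD = 0.86 V < V_ov = 2.96 V, the device is in the triode region.
I_D = k_p [V_ov · V_SD − ½ V_SD²] = 7.9 × [2.96 × 0.86 − 0.5 × 0.86²] = 17.2 mA.

Triode; I_D = 17.2 mA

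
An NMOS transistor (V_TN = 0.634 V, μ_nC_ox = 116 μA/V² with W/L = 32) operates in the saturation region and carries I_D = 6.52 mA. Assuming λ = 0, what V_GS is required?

k_n = μ_nC_ox · (W/L) = 3.712 mA/V².
In saturation I_D = ½ k_n (V_GS − V_TN)², so V_GS − V_TN = √(2 I_D / k_n) = √(2 × 6.52 / 3.712) = 1.87 V.
V_GS = 0.634 + 1.87 = 2.51 V.

V_GS = 2.51 V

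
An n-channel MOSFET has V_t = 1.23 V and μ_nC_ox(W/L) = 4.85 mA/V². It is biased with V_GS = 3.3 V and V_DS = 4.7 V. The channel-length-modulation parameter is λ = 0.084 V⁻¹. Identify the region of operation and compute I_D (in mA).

Saturation; I_D = 14.5 mA

V_ov = V_GS − V_t = 3.3 − 1.23 = 2.07 V.
Since V_DS = 4.7 V ≥ V_ov = 2.07 V, the device is in saturation.
I_D = ½ k_n V_ov² (1 + λ V_DS) = 0.5 × 4.85 × 2.07² × (1 + 0.084 × 4.7) = 14.5 mA.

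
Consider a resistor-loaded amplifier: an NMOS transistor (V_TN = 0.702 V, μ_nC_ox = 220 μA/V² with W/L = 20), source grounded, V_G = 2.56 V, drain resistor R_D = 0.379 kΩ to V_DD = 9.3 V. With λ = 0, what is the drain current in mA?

V_GS = V_G = 2.56 V, so V_ov = 2.56 − 0.702 = 1.86 V.
k_n = μ_nC_ox · (W/L) = 4.4 mA/V².
Assume saturation: I_D = ½ k_n V_ov² = 0.5 × 4.4 × 1.86² = 7.59 mA, giving V_DS = V_DD − I_D R_D = 9.3 − 7.59 × 0.379 = 6.42 V.
V_DS = 6.42 V ≥ V_ov = 1.86 V, confirming saturation.

I_D = 7.59 mA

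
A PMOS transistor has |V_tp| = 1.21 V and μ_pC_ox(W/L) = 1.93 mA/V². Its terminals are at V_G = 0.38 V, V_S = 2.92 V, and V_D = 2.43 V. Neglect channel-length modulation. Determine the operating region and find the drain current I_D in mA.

V_SG = V_S − V_G = 2.92 − 0.38 = 2.54 V; V_SD = V_S − V_D = 2.92 − 2.43 = 0.49 V.
V_ov = V_SG − |V_tp| = 2.54 − 1.21 = 1.33 V.
Since V_SD = 0.49 V < V_ov = 1.33 V, the device is in the triode region.
I_D = k_p [V_ov · V_SD − ½ V_SD²] = 1.93 × [1.33 × 0.49 − 0.5 × 0.49²] = 1.03 mA.

Triode; I_D = 1.03 mA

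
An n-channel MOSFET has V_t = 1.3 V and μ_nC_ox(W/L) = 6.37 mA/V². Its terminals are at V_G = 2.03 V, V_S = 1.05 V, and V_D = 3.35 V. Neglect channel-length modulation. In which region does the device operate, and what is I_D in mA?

Cutoff; I_D = 0 mA

V_GS = V_G − V_S = 2.03 − 1.05 = 0.98 V; V_DS = V_D − V_S = 3.35 − 1.05 = 2.3 V.
V_GS = 0.98 V < V_t = 1.3 V, so the transistor is in cutoff.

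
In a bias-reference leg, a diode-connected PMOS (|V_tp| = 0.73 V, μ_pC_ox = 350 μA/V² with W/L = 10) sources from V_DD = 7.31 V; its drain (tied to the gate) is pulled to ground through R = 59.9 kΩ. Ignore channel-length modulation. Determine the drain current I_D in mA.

With gate tied to drain, V_SG = V_SD ≥ V_SG − |V_tp|, so the device is in saturation.
k_p = μ_pC_ox · (W/L) = 3.5 mA/V².
KCL at the drain: ½ k_p (V_SG − |V_tp|)² = (V_DD − V_SG)/R.
Let x = V_SG − 0.73. Then 105 x² + x − 6.58 = 0, giving x = 0.246 V (positive root), so V_SG = 0.976 V.
I_D = (V_DD − V_SG)/R = (7.31 − 0.976) / 59.9 = 0.106 mA.

I_D = 0.106 mA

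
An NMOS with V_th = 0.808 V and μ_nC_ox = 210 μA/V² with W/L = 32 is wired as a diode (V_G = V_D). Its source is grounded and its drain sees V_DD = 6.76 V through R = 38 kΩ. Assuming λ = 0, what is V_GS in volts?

With gate tied to drain, V_GS = V_DS ≥ V_GS − V_th, so the device is in saturation.
k_n = μ_nC_ox · (W/L) = 6.72 mA/V².
KCL at the drain: ½ k_n (V_GS − V_th)² = (V_DD − V_GS)/R.
Let x = V_GS − 0.808. Then 128 x² + x − 5.952 = 0, giving x = 0.212 V (positive root), so V_GS = 1.02 V.
I_D = (V_DD − V_GS)/R = (6.76 − 1.02) / 38 = 0.151 mA.

V_GS = 1.02 V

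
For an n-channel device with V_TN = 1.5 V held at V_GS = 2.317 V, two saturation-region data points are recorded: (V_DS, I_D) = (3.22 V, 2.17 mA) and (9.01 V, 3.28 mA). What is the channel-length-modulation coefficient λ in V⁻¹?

With V_GS fixed, I_D ∝ (1 + λ V_DS) in saturation, so I_D2/I_D1 = (1 + λ V_DS2)/(1 + λ V_DS1).
3.28/2.17 = 1.512 = (1 + 9.01 λ)/(1 + 3.22 λ).
Solving: λ (I_D1 V_DS2 − I_D2 V_DS1) = I_D2 − I_D1, so λ = (3.28 − 2.17) / (2.17 × 9.01 − 3.28 × 3.22) = 1.11 / 8.99 = 0.123 V⁻¹.

λ = 0.123 V⁻¹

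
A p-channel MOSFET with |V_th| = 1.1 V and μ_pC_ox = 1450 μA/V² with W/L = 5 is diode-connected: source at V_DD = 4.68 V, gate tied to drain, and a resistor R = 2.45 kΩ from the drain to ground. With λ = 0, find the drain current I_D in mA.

I_D = 1.22 mA

With gate tied to drain, V_SG = V_SD ≥ V_SG − |V_th|, so the device is in saturation.
k_p = μ_pC_ox · (W/L) = 7.25 mA/V².
KCL at the drain: ½ k_p (V_SG − |V_th|)² = (V_DD − V_SG)/R.
Let x = V_SG − 1.1. Then 8.88 x² + x − 3.58 = 0, giving x = 0.581 V (positive root), so V_SG = 1.68 V.
I_D = (V_DD − V_SG)/R = (4.68 − 1.68) / 2.45 = 1.22 mA.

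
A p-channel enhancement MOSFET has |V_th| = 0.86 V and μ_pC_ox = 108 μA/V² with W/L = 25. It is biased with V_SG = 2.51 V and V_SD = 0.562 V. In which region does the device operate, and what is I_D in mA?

k_p = μ_pC_ox · (W/L) = 2.7 mA/V².
V_ov = V_SG − |V_th| = 2.51 − 0.86 = 1.65 V.
Since V_SD = 0.562 V < V_ov = 1.65 V, the device is in the triode region.
I_D = k_p [V_ov · V_SD − ½ V_SD²] = 2.7 × [1.65 × 0.562 − 0.5 × 0.562²] = 2.08 mA.

Triode; I_D = 2.08 mA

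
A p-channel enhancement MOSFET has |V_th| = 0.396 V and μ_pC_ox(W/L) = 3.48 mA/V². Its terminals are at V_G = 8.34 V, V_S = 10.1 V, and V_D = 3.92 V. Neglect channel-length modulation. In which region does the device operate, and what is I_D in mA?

V_SG = V_S − V_G = 10.1 − 8.34 = 1.76 V; V_SD = V_S − V_D = 10.1 − 3.92 = 6.18 V.
V_ov = V_SG − |V_th| = 1.76 − 0.396 = 1.36 V.
Since V_SD = 6.18 V ≥ V_ov = 1.36 V, the device is in saturation.
I_D = ½ k_p V_ov² = 0.5 × 3.48 × 1.36² = 3.24 mA.

Saturation; I_D = 3.24 mA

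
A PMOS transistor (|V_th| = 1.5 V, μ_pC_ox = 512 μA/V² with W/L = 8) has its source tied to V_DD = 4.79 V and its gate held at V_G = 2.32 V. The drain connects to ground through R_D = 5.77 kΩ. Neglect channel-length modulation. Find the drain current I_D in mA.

V_SG = V_DD − V_G = 4.79 − 2.32 = 2.47 V, so V_ov = 2.47 − 1.5 = 0.97 V.
k_p = μ_pC_ox · (W/L) = 4.096 mA/V².
Assume saturation: I_D = ½ k_p V_ov² = 0.5 × 4.096 × 0.97² = 1.93 mA, giving V_SD = V_DD − I_D R_D = 4.79 − 1.93 × 5.77 = -6.33 V.
But -6.33 V < V_ov = 0.97 V, so the device is actually in triode.
In triode I_D = k_p[V_ov V_SD − ½ V_SD²] and I_D = (V_DD − V_SD)/R_D. Equating: 11.8 V_SD² − 23.92 V_SD + 4.79 = 0, giving V_SD = 0.225 V (the root below V_ov).
I_D = (4.79 − 0.225) / 5.77 = 0.791 mA.

I_D = 0.791 mA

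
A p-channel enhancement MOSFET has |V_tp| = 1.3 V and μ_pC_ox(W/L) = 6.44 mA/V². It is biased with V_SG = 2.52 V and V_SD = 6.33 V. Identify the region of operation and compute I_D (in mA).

Saturation; I_D = 4.79 mA

V_ov = V_SG − |V_tp| = 2.52 − 1.3 = 1.22 V.
Since V_SD = 6.33 V ≥ V_ov = 1.22 V, the device is in saturation.
I_D = ½ k_p V_ov² = 0.5 × 6.44 × 1.22² = 4.79 mA.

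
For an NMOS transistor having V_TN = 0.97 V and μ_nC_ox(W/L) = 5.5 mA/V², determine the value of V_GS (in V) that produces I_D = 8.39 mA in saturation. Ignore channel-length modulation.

In saturation I_D = ½ k_n (V_GS − V_TN)², so V_GS − V_TN = √(2 I_D / k_n) = √(2 × 8.39 / 5.5) = 1.75 V.
V_GS = 0.97 + 1.75 = 2.72 V.

V_GS = 2.72 V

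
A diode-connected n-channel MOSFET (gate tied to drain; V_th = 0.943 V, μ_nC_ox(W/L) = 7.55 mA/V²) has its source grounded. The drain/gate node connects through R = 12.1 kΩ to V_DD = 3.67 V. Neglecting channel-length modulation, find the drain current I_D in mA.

I_D = 0.206 mA

With gate tied to drain, V_GS = V_DS ≥ V_GS − V_th, so the device is in saturation.
KCL at the drain: ½ k_n (V_GS − V_th)² = (V_DD − V_GS)/R.
Let x = V_GS − 0.943. Then 45.7 x² + x − 2.727 = 0, giving x = 0.234 V (positive root), so V_GS = 1.18 V.
I_D = (V_DD − V_GS)/R = (3.67 − 1.18) / 12.1 = 0.206 mA.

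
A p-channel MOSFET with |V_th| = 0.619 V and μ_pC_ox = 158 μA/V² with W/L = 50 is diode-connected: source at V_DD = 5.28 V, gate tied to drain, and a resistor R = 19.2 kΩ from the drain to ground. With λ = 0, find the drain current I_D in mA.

With gate tied to drain, V_SG = V_SD ≥ V_SG − |V_th|, so the device is in saturation.
k_p = μ_pC_ox · (W/L) = 7.9 mA/V².
KCL at the drain: ½ k_p (V_SG − |V_th|)² = (V_DD − V_SG)/R.
Let x = V_SG − 0.619. Then 75.8 x² + x − 4.661 = 0, giving x = 0.241 V (positive root), so V_SG = 0.86 V.
I_D = (V_DD − V_SG)/R = (5.28 − 0.86) / 19.2 = 0.23 mA.

I_D = 0.230 mA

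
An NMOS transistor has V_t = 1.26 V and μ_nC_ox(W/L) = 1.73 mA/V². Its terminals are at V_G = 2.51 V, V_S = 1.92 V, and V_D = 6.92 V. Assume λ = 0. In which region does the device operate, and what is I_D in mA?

V_GS = V_G − V_S = 2.51 − 1.92 = 0.59 V; V_DS = V_D − V_S = 6.92 − 1.92 = 5 V.
V_GS = 0.59 V < V_t = 1.26 V, so the transistor is in cutoff.

Cutoff; I_D = 0 mA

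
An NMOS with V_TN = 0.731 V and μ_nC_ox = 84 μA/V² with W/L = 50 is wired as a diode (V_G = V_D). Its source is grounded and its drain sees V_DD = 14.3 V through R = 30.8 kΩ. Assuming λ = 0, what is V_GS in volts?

With gate tied to drain, V_GS = V_DS ≥ V_GS − V_TN, so the device is in saturation.
k_n = μ_nC_ox · (W/L) = 4.2 mA/V².
KCL at the drain: ½ k_n (V_GS − V_TN)² = (V_DD − V_GS)/R.
Let x = V_GS − 0.731. Then 64.7 x² + x − 13.57 = 0, giving x = 0.45 V (positive root), so V_GS = 1.18 V.
I_D = (V_DD − V_GS)/R = (14.3 − 1.18) / 30.8 = 0.426 mA.

V_GS = 1.18 V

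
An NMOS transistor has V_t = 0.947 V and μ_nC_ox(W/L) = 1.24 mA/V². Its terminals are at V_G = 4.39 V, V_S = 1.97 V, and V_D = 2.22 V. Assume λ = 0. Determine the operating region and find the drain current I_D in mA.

Triode; I_D = 0.418 mA

V_GS = V_G − V_S = 4.39 − 1.97 = 2.42 V; V_DS = V_D − V_S = 2.22 − 1.97 = 0.25 V.
V_ov = V_GS − V_t = 2.42 − 0.947 = 1.47 V.
Since V_DS = 0.25 V < V_ov = 1.47 V, the device is in the triode region.
I_D = k_n [V_ov · V_DS − ½ V_DS²] = 1.24 × [1.47 × 0.25 − 0.5 × 0.25²] = 0.418 mA.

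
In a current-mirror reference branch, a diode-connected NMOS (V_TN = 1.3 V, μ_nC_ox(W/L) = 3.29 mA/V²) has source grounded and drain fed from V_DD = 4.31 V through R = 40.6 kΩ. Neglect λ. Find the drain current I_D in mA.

I_D = 0.0691 mA

With gate tied to drain, V_GS = V_DS ≥ V_GS − V_TN, so the device is in saturation.
KCL at the drain: ½ k_n (V_GS − V_TN)² = (V_DD − V_GS)/R.
Let x = V_GS − 1.3. Then 66.8 x² + x − 3.01 = 0, giving x = 0.205 V (positive root), so V_GS = 1.5 V.
I_D = (V_DD − V_GS)/R = (4.31 − 1.5) / 40.6 = 0.0691 mA.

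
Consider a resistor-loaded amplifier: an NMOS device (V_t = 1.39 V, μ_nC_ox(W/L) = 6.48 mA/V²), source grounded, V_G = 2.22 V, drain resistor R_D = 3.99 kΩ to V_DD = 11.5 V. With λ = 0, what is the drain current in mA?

V_GS = V_G = 2.22 V, so V_ov = 2.22 − 1.39 = 0.83 V.
Assume saturation: I_D = ½ k_n V_ov² = 0.5 × 6.48 × 0.83² = 2.23 mA, giving V_DS = V_DD − I_D R_D = 11.5 − 2.23 × 3.99 = 2.59 V.
V_DS = 2.59 V ≥ V_ov = 0.83 V, confirming saturation.

I_D = 2.23 mA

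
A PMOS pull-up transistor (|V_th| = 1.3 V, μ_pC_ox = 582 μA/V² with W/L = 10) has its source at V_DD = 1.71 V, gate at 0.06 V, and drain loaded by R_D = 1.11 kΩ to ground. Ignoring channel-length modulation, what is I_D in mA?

I_D = 0.356 mA

V_SG = V_DD − V_G = 1.71 − 0.06 = 1.65 V, so V_ov = 1.65 − 1.3 = 0.35 V.
k_p = μ_pC_ox · (W/L) = 5.82 mA/V².
Assume saturation: I_D = ½ k_p V_ov² = 0.5 × 5.82 × 0.35² = 0.356 mA, giving V_SD = V_DD − I_D R_D = 1.71 − 0.356 × 1.11 = 1.31 V.
V_SD = 1.31 V ≥ V_ov = 0.35 V, confirming saturation.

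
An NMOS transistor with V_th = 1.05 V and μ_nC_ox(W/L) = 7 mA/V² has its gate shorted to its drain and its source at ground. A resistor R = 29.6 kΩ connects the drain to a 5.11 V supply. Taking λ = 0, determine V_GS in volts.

V_GS = 1.24 V

With gate tied to drain, V_GS = V_DS ≥ V_GS − V_th, so the device is in saturation.
KCL at the drain: ½ k_n (V_GS − V_th)² = (V_DD − V_GS)/R.
Let x = V_GS − 1.05. Then 104 x² + x − 4.06 = 0, giving x = 0.193 V (positive root), so V_GS = 1.24 V.
I_D = (V_DD − V_GS)/R = (5.11 − 1.24) / 29.6 = 0.131 mA.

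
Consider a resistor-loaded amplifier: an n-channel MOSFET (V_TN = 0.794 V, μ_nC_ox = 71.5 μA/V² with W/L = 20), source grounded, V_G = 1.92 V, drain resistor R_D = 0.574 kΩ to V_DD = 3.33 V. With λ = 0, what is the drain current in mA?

I_D = 0.907 mA

V_GS = V_G = 1.92 V, so V_ov = 1.92 − 0.794 = 1.13 V.
k_n = μ_nC_ox · (W/L) = 1.43 mA/V².
Assume saturation: I_D = ½ k_n V_ov² = 0.5 × 1.43 × 1.13² = 0.907 mA, giving V_DS = V_DD − I_D R_D = 3.33 − 0.907 × 0.574 = 2.81 V.
V_DS = 2.81 V ≥ V_ov = 1.13 V, confirming saturation.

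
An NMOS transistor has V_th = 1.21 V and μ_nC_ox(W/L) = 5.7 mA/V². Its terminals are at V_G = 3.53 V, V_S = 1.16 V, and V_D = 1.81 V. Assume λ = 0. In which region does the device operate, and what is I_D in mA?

Triode; I_D = 3.09 mA

V_GS = V_G − V_S = 3.53 − 1.16 = 2.37 V; V_DS = V_D − V_S = 1.81 − 1.16 = 0.65 V.
V_ov = V_GS − V_th = 2.37 − 1.21 = 1.16 V.
Since V_DS = 0.65 V < V_ov = 1.16 V, the device is in the triode region.
I_D = k_n [V_ov · V_DS − ½ V_DS²] = 5.7 × [1.16 × 0.65 − 0.5 × 0.65²] = 3.09 mA.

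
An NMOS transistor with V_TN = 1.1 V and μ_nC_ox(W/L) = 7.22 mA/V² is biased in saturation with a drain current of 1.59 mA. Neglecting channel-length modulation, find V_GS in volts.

V_GS = 1.76 V

In saturation I_D = ½ k_n (V_GS − V_TN)², so V_GS − V_TN = √(2 I_D / k_n) = √(2 × 1.59 / 7.22) = 0.664 V.
V_GS = 1.1 + 0.664 = 1.76 V.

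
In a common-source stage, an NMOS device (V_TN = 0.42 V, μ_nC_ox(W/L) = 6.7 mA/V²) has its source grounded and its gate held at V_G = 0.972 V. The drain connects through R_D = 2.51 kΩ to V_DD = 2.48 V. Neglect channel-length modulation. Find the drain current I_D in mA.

V_GS = V_G = 0.972 V, so V_ov = 0.972 − 0.42 = 0.552 V.
Assume saturation: I_D = ½ k_n V_ov² = 0.5 × 6.7 × 0.552² = 1.02 mA, giving V_DS = V_DD − I_D R_D = 2.48 − 1.02 × 2.51 = -0.0821 V.
But -0.0821 V < V_ov = 0.552 V, so the device is actually in triode.
In triode I_D = k_n[V_ov V_DS − ½ V_DS²] and I_D = (V_DD − V_DS)/R_D. Equating: 8.41 V_DS² − 10.28 V_DS + 2.48 = 0, giving V_DS = 0.33 V (the root below V_ov).
I_D = (2.48 − 0.33) / 2.51 = 0.856 mA.

I_D = 0.856 mA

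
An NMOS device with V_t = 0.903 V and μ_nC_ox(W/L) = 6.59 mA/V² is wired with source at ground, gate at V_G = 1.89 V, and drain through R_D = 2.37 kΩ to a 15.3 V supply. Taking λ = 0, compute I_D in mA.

V_GS = V_G = 1.89 V, so V_ov = 1.89 − 0.903 = 0.987 V.
Assume saturation: I_D = ½ k_n V_ov² = 0.5 × 6.59 × 0.987² = 3.21 mA, giving V_DS = V_DD − I_D R_D = 15.3 − 3.21 × 2.37 = 7.69 V.
V_DS = 7.69 V ≥ V_ov = 0.987 V, confirming saturation.

I_D = 3.21 mA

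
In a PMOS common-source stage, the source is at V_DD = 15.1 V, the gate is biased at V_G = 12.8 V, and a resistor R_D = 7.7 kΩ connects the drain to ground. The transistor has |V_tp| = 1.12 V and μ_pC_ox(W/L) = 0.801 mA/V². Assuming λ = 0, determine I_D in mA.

I_D = 0.558 mA

V_SG = V_DD − V_G = 15.1 − 12.8 = 2.3 V, so V_ov = 2.3 − 1.12 = 1.18 V.
Assume saturation: I_D = ½ k_p V_ov² = 0.5 × 0.801 × 1.18² = 0.558 mA, giving V_SD = V_DD − I_D R_D = 15.1 − 0.558 × 7.7 = 10.8 V.
V_SD = 10.8 V ≥ V_ov = 1.18 V, confirming saturation.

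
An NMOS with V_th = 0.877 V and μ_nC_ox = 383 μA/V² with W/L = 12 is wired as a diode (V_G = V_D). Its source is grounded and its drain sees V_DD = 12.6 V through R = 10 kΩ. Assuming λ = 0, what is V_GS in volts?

V_GS = 1.57 V

With gate tied to drain, V_GS = V_DS ≥ V_GS − V_th, so the device is in saturation.
k_n = μ_nC_ox · (W/L) = 4.596 mA/V².
KCL at the drain: ½ k_n (V_GS − V_th)² = (V_DD − V_GS)/R.
Let x = V_GS − 0.877. Then 23 x² + x − 11.72 = 0, giving x = 0.693 V (positive root), so V_GS = 1.57 V.
I_D = (V_DD − V_GS)/R = (12.6 − 1.57) / 10 = 1.1 mA.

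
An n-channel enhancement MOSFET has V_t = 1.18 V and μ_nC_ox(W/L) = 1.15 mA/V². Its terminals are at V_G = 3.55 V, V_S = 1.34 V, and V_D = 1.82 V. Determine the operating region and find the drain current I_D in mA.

V_GS = V_G − V_S = 3.55 − 1.34 = 2.21 V; V_DS = V_D − V_S = 1.82 − 1.34 = 0.48 V.
V_ov = V_GS − V_t = 2.21 − 1.18 = 1.03 V.
Since V_DS = 0.48 V < V_ov = 1.03 V, the device is in the triode region.
I_D = k_n [V_ov · V_DS − ½ V_DS²] = 1.15 × [1.03 × 0.48 − 0.5 × 0.48²] = 0.436 mA.

Triode; I_D = 0.436 mA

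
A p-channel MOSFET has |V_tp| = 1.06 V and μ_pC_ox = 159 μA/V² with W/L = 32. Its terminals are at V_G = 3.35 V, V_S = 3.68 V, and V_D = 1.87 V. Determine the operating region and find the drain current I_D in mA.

Cutoff; I_D = 0 mA

V_SG = V_S − V_G = 3.68 − 3.35 = 0.33 V; V_SD = V_S − V_D = 3.68 − 1.87 = 1.81 V.
V_SG = 0.33 V < |V_tp| = 1.06 V, so the transistor is in cutoff.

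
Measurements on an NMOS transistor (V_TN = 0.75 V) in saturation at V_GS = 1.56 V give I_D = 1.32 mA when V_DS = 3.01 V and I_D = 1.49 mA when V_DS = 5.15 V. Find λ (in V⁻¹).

λ = 0.0735 V⁻¹

With V_GS fixed, I_D ∝ (1 + λ V_DS) in saturation, so I_D2/I_D1 = (1 + λ V_DS2)/(1 + λ V_DS1).
1.49/1.32 = 1.129 = (1 + 5.15 λ)/(1 + 3.01 λ).
Solving: λ (I_D1 V_DS2 − I_D2 V_DS1) = I_D2 − I_D1, so λ = (1.49 − 1.32) / (1.32 × 5.15 − 1.49 × 3.01) = 0.17 / 2.31 = 0.0735 V⁻¹.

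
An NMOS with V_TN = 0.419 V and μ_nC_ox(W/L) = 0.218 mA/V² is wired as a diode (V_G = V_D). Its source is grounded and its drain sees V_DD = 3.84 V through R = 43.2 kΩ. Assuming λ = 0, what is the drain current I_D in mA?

I_D = 0.0618 mA

With gate tied to drain, V_GS = V_DS ≥ V_GS − V_TN, so the device is in saturation.
KCL at the drain: ½ k_n (V_GS − V_TN)² = (V_DD − V_GS)/R.
Let x = V_GS − 0.419. Then 4.71 x² + x − 3.421 = 0, giving x = 0.753 V (positive root), so V_GS = 1.17 V.
I_D = (V_DD − V_GS)/R = (3.84 − 1.17) / 43.2 = 0.0618 mA.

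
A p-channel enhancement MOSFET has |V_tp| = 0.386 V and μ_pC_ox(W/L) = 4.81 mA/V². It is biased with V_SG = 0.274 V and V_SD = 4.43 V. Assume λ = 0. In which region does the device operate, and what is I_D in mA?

V_SG = 0.274 V < |V_tp| = 0.386 V, so the transistor is in cutoff.

Cutoff; I_D = 0 mA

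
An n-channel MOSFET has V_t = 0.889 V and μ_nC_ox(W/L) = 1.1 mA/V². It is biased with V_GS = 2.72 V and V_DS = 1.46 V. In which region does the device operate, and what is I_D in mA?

V_ov = V_GS − V_t = 2.72 − 0.889 = 1.83 V.
Since V_DS = 1.46 V < V_ov = 1.83 V, the device is in the triode region.
I_D = k_n [V_ov · V_DS − ½ V_DS²] = 1.1 × [1.83 × 1.46 − 0.5 × 1.46²] = 1.77 mA.

Triode; I_D = 1.77 mA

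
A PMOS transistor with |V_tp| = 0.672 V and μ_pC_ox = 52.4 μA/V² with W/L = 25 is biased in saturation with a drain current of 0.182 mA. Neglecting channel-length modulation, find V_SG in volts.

k_p = μ_pC_ox · (W/L) = 1.31 mA/V².
In saturation I_D = ½ k_p (V_SG − |V_tp|)², so V_SG − |V_tp| = √(2 I_D / k_p) = √(2 × 0.182 / 1.31) = 0.527 V.
V_SG = 0.672 + 0.527 = 1.2 V.

V_SG = 1.20 V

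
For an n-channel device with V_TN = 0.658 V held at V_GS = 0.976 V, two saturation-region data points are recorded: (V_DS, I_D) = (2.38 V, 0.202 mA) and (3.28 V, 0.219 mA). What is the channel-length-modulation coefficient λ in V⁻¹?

With V_GS fixed, I_D ∝ (1 + λ V_DS) in saturation, so I_D2/I_D1 = (1 + λ V_DS2)/(1 + λ V_DS1).
0.219/0.202 = 1.084 = (1 + 3.28 λ)/(1 + 2.38 λ).
Solving: λ (I_D1 V_DS2 − I_D2 V_DS1) = I_D2 − I_D1, so λ = (0.219 − 0.202) / (0.202 × 3.28 − 0.219 × 2.38) = 0.017 / 0.141 = 0.12 V⁻¹.

λ = 0.120 V⁻¹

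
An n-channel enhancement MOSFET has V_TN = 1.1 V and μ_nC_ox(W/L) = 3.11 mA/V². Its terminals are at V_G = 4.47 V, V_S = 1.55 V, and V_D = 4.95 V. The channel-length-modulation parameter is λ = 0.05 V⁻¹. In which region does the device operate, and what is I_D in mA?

Saturation; I_D = 6.03 mA

V_GS = V_G − V_S = 4.47 − 1.55 = 2.92 V; V_DS = V_D − V_S = 4.95 − 1.55 = 3.4 V.
V_ov = V_GS − V_TN = 2.92 − 1.1 = 1.82 V.
Since V_DS = 3.4 V ≥ V_ov = 1.82 V, the device is in saturation.
I_D = ½ k_n V_ov² (1 + λ V_DS) = 0.5 × 3.11 × 1.82² × (1 + 0.05 × 3.4) = 6.03 mA.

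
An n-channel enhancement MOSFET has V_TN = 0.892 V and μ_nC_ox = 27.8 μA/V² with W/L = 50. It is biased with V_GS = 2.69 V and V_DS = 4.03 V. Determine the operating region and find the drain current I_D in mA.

k_n = μ_nC_ox · (W/L) = 1.39 mA/V².
V_ov = V_GS − V_TN = 2.69 − 0.892 = 1.8 V.
Since V_DS = 4.03 V ≥ V_ov = 1.8 V, the device is in saturation.
I_D = ½ k_n V_ov² = 0.5 × 1.39 × 1.8² = 2.25 mA.

Saturation; I_D = 2.25 mA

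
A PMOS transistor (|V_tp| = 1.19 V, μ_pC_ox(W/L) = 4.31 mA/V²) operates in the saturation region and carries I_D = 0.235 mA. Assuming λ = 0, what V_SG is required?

In saturation I_D = ½ k_p (V_SG − |V_tp|)², so V_SG − |V_tp| = √(2 I_D / k_p) = √(2 × 0.235 / 4.31) = 0.33 V.
V_SG = 1.19 + 0.33 = 1.52 V.

V_SG = 1.52 V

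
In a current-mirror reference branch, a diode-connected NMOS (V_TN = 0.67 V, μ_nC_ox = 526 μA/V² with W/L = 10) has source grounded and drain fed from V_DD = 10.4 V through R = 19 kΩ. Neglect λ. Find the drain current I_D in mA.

I_D = 0.489 mA

With gate tied to drain, V_GS = V_DS ≥ V_GS − V_TN, so the device is in saturation.
k_n = μ_nC_ox · (W/L) = 5.26 mA/V².
KCL at the drain: ½ k_n (V_GS − V_TN)² = (V_DD − V_GS)/R.
Let x = V_GS − 0.67. Then 50 x² + x − 9.73 = 0, giving x = 0.431 V (positive root), so V_GS = 1.1 V.
I_D = (V_DD − V_GS)/R = (10.4 − 1.1) / 19 = 0.489 mA.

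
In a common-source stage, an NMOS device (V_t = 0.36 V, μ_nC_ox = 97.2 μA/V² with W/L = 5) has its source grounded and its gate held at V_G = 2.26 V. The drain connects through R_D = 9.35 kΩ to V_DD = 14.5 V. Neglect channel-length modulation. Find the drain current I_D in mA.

I_D = 0.877 mA

V_GS = V_G = 2.26 V, so V_ov = 2.26 − 0.36 = 1.9 V.
k_n = μ_nC_ox · (W/L) = 0.486 mA/V².
Assume saturation: I_D = ½ k_n V_ov² = 0.5 × 0.486 × 1.9² = 0.877 mA, giving V_DS = V_DD − I_D R_D = 14.5 − 0.877 × 9.35 = 6.3 V.
V_DS = 6.3 V ≥ V_ov = 1.9 V, confirming saturation.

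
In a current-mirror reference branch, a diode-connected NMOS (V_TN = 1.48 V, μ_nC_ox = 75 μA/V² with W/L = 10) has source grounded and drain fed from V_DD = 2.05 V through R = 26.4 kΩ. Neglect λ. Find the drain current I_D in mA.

I_D = 0.0142 mA

With gate tied to drain, V_GS = V_DS ≥ V_GS − V_TN, so the device is in saturation.
k_n = μ_nC_ox · (W/L) = 0.75 mA/V².
KCL at the drain: ½ k_n (V_GS − V_TN)² = (V_DD − V_GS)/R.
Let x = V_GS − 1.48. Then 9.9 x² + x − 0.57 = 0, giving x = 0.195 V (positive root), so V_GS = 1.67 V.
I_D = (V_DD − V_GS)/R = (2.05 − 1.67) / 26.4 = 0.0142 mA.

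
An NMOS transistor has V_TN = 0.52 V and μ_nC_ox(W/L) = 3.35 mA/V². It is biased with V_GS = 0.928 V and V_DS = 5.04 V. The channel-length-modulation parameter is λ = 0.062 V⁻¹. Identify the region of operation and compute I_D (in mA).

V_ov = V_GS − V_TN = 0.928 − 0.52 = 0.408 V.
Since V_DS = 5.04 V ≥ V_ov = 0.408 V, the device is in saturation.
I_D = ½ k_n V_ov² (1 + λ V_DS) = 0.5 × 3.35 × 0.408² × (1 + 0.062 × 5.04) = 0.366 mA.

Saturation; I_D = 0.366 mA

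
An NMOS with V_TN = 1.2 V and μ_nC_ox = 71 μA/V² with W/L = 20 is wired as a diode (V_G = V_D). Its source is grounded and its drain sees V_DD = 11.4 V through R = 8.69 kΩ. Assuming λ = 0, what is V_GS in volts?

V_GS = 2.41 V

With gate tied to drain, V_GS = V_DS ≥ V_GS − V_TN, so the device is in saturation.
k_n = μ_nC_ox · (W/L) = 1.42 mA/V².
KCL at the drain: ½ k_n (V_GS − V_TN)² = (V_DD − V_GS)/R.
Let x = V_GS − 1.2. Then 6.17 x² + x − 10.2 = 0, giving x = 1.21 V (positive root), so V_GS = 2.41 V.
I_D = (V_DD − V_GS)/R = (11.4 − 2.41) / 8.69 = 1.03 mA.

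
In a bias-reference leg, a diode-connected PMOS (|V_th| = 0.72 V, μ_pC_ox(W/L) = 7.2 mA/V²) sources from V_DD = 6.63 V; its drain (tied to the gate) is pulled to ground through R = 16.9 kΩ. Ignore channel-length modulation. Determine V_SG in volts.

With gate tied to drain, V_SG = V_SD ≥ V_SG − |V_th|, so the device is in saturation.
KCL at the drain: ½ k_p (V_SG − |V_th|)² = (V_DD − V_SG)/R.
Let x = V_SG − 0.72. Then 60.8 x² + x − 5.91 = 0, giving x = 0.304 V (positive root), so V_SG = 1.02 V.
I_D = (V_DD − V_SG)/R = (6.63 − 1.02) / 16.9 = 0.332 mA.

V_SG = 1.02 V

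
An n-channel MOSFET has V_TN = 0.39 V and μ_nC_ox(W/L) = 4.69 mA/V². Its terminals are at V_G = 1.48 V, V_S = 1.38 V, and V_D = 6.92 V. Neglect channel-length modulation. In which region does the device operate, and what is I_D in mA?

V_GS = V_G − V_S = 1.48 − 1.38 = 0.1 V; V_DS = V_D − V_S = 6.92 − 1.38 = 5.54 V.
V_GS = 0.1 V < V_TN = 0.39 V, so the transistor is in cutoff.

Cutoff; I_D = 0 mA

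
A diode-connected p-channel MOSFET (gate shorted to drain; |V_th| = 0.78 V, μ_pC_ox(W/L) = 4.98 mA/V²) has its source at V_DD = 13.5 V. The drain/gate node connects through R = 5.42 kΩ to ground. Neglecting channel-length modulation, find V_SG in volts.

V_SG = 1.71 V

With gate tied to drain, V_SG = V_SD ≥ V_SG − |V_th|, so the device is in saturation.
KCL at the drain: ½ k_p (V_SG − |V_th|)² = (V_DD − V_SG)/R.
Let x = V_SG − 0.78. Then 13.5 x² + x − 12.72 = 0, giving x = 0.934 V (positive root), so V_SG = 1.71 V.
I_D = (V_DD − V_SG)/R = (13.5 − 1.71) / 5.42 = 2.17 mA.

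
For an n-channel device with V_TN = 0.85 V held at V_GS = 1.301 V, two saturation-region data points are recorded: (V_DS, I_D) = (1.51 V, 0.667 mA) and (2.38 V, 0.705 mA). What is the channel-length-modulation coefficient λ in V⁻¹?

λ = 0.0727 V⁻¹

With V_GS fixed, I_D ∝ (1 + λ V_DS) in saturation, so I_D2/I_D1 = (1 + λ V_DS2)/(1 + λ V_DS1).
0.705/0.667 = 1.057 = (1 + 2.38 λ)/(1 + 1.51 λ).
Solving: λ (I_D1 V_DS2 − I_D2 V_DS1) = I_D2 − I_D1, so λ = (0.705 − 0.667) / (0.667 × 2.38 − 0.705 × 1.51) = 0.038 / 0.523 = 0.0727 V⁻¹.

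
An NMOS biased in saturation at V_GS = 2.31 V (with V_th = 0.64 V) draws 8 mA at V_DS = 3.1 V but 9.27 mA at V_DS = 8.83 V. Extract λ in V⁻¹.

With V_GS fixed, I_D ∝ (1 + λ V_DS) in saturation, so I_D2/I_D1 = (1 + λ V_DS2)/(1 + λ V_DS1).
9.27/8 = 1.159 = (1 + 8.83 λ)/(1 + 3.1 λ).
Solving: λ (I_D1 V_DS2 − I_D2 V_DS1) = I_D2 − I_D1, so λ = (9.27 − 8) / (8 × 8.83 − 9.27 × 3.1) = 1.27 / 41.9 = 0.0303 V⁻¹.

λ = 0.0303 V⁻¹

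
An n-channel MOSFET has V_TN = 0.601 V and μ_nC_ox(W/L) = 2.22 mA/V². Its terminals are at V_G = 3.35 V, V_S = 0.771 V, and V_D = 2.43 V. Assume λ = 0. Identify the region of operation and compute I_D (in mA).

V_GS = V_G − V_S = 3.35 − 0.771 = 2.58 V; V_DS = V_D − V_S = 2.43 − 0.771 = 1.66 V.
V_ov = V_GS − V_TN = 2.58 − 0.601 = 1.98 V.
Since V_DS = 1.66 V < V_ov = 1.98 V, the device is in the triode region.
I_D = k_n [V_ov · V_DS − ½ V_DS²] = 2.22 × [1.98 × 1.66 − 0.5 × 1.66²] = 4.23 mA.

Triode; I_D = 4.23 mA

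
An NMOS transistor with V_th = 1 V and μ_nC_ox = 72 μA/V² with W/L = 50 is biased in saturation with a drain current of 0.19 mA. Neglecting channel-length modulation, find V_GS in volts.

k_n = μ_nC_ox · (W/L) = 3.6 mA/V².
In saturation I_D = ½ k_n (V_GS − V_th)², so V_GS − V_th = √(2 I_D / k_n) = √(2 × 0.19 / 3.6) = 0.325 V.
V_GS = 1 + 0.325 = 1.32 V.

V_GS = 1.32 V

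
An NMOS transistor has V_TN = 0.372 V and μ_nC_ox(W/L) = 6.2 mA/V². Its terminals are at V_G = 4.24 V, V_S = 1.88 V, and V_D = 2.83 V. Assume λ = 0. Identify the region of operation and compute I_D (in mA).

V_GS = V_G − V_S = 4.24 − 1.88 = 2.36 V; V_DS = V_D − V_S = 2.83 − 1.88 = 0.95 V.
V_ov = V_GS − V_TN = 2.36 − 0.372 = 1.99 V.
Since V_DS = 0.95 V < V_ov = 1.99 V, the device is in the triode region.
I_D = k_n [V_ov · V_DS − ½ V_DS²] = 6.2 × [1.99 × 0.95 − 0.5 × 0.95²] = 8.91 mA.

Triode; I_D = 8.91 mA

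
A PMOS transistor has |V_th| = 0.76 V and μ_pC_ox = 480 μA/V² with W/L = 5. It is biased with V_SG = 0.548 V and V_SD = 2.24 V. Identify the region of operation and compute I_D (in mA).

Cutoff; I_D = 0 mA

V_SG = 0.548 V < |V_th| = 0.76 V, so the transistor is in cutoff.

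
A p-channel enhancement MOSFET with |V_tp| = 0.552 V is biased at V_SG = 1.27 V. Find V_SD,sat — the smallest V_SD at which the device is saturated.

The boundary between triode and saturation is V_SD = V_SG − |V_tp| = V_ov.
V_ov = 1.27 − 0.552 = 0.718 V.

V_SD,sat = 0.718 V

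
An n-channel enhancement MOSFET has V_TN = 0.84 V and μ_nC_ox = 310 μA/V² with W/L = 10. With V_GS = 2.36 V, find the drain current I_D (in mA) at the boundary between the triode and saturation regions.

I_D = 3.58 mA

At the boundary V_DS = V_ov = V_GS − V_TN = 2.36 − 0.84 = 1.52 V.
k_n = μ_nC_ox · (W/L) = 3.1 mA/V².
I_D = ½ k_n V_ov² = 0.5 × 3.1 × 1.52² = 3.58 mA.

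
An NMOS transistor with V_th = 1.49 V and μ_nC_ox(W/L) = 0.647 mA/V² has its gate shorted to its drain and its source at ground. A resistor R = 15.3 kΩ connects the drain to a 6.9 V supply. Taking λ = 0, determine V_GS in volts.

V_GS = 2.44 V

With gate tied to drain, V_GS = V_DS ≥ V_GS − V_th, so the device is in saturation.
KCL at the drain: ½ k_n (V_GS − V_th)² = (V_DD − V_GS)/R.
Let x = V_GS − 1.49. Then 4.95 x² + x − 5.41 = 0, giving x = 0.949 V (positive root), so V_GS = 2.44 V.
I_D = (V_DD − V_GS)/R = (6.9 − 2.44) / 15.3 = 0.292 mA.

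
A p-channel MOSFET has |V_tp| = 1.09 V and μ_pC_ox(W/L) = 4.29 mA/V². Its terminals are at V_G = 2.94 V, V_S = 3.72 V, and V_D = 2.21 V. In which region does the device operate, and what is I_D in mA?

Cutoff; I_D = 0 mA

V_SG = V_S − V_G = 3.72 − 2.94 = 0.78 V; V_SD = V_S − V_D = 3.72 − 2.21 = 1.51 V.
V_SG = 0.78 V < |V_tp| = 1.09 V, so the transistor is in cutoff.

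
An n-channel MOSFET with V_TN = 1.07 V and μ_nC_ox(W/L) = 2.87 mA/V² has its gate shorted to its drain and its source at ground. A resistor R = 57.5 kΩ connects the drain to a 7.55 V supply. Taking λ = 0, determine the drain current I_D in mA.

I_D = 0.108 mA

With gate tied to drain, V_GS = V_DS ≥ V_GS − V_TN, so the device is in saturation.
KCL at the drain: ½ k_n (V_GS − V_TN)² = (V_DD − V_GS)/R.
Let x = V_GS − 1.07. Then 82.5 x² + x − 6.48 = 0, giving x = 0.274 V (positive root), so V_GS = 1.34 V.
I_D = (V_DD − V_GS)/R = (7.55 − 1.34) / 57.5 = 0.108 mA.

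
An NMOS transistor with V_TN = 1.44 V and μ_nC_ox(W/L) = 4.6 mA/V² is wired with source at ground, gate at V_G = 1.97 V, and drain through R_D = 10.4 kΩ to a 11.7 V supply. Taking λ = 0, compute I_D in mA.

I_D = 0.646 mA

V_GS = V_G = 1.97 V, so V_ov = 1.97 − 1.44 = 0.53 V.
Assume saturation: I_D = ½ k_n V_ov² = 0.5 × 4.6 × 0.53² = 0.646 mA, giving V_DS = V_DD − I_D R_D = 11.7 − 0.646 × 10.4 = 4.98 V.
V_DS = 4.98 V ≥ V_ov = 0.53 V, confirming saturation.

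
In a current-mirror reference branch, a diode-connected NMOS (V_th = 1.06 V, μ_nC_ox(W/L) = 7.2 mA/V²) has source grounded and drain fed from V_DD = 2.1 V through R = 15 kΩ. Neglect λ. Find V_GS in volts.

With gate tied to drain, V_GS = V_DS ≥ V_GS − V_th, so the device is in saturation.
KCL at the drain: ½ k_n (V_GS − V_th)² = (V_DD − V_GS)/R.
Let x = V_GS − 1.06. Then 54 x² + x − 1.04 = 0, giving x = 0.13 V (positive root), so V_GS = 1.19 V.
I_D = (V_DD − V_GS)/R = (2.1 − 1.19) / 15 = 0.0607 mA.

V_GS = 1.19 V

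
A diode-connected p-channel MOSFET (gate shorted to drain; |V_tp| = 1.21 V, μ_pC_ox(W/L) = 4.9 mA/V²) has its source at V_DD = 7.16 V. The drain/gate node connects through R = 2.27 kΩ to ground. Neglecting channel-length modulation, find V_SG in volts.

With gate tied to drain, V_SG = V_SD ≥ V_SG − |V_tp|, so the device is in saturation.
KCL at the drain: ½ k_p (V_SG − |V_tp|)² = (V_DD − V_SG)/R.
Let x = V_SG − 1.21. Then 5.56 x² + x − 5.95 = 0, giving x = 0.948 V (positive root), so V_SG = 2.16 V.
I_D = (V_DD − V_SG)/R = (7.16 − 2.16) / 2.27 = 2.2 mA.

V_SG = 2.16 V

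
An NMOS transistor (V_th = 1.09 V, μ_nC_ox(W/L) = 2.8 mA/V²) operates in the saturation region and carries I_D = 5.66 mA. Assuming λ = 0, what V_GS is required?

In saturation I_D = ½ k_n (V_GS − V_th)², so V_GS − V_th = √(2 I_D / k_n) = √(2 × 5.66 / 2.8) = 2.01 V.
V_GS = 1.09 + 2.01 = 3.1 V.

V_GS = 3.10 V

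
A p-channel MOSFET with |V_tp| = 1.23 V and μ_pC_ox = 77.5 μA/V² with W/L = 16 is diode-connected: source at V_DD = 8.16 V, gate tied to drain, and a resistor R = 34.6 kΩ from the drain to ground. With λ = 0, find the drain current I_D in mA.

With gate tied to drain, V_SG = V_SD ≥ V_SG − |V_tp|, so the device is in saturation.
k_p = μ_pC_ox · (W/L) = 1.24 mA/V².
KCL at the drain: ½ k_p (V_SG − |V_tp|)² = (V_DD − V_SG)/R.
Let x = V_SG − 1.23. Then 21.5 x² + x − 6.93 = 0, giving x = 0.546 V (positive root), so V_SG = 1.78 V.
I_D = (V_DD − V_SG)/R = (8.16 − 1.78) / 34.6 = 0.185 mA.

I_D = 0.185 mA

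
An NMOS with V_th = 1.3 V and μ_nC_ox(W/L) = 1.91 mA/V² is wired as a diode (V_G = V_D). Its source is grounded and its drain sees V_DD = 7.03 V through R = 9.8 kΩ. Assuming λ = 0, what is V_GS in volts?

With gate tied to drain, V_GS = V_DS ≥ V_GS − V_th, so the device is in saturation.
KCL at the drain: ½ k_n (V_GS − V_th)² = (V_DD − V_GS)/R.
Let x = V_GS − 1.3. Then 9.36 x² + x − 5.73 = 0, giving x = 0.731 V (positive root), so V_GS = 2.03 V.
I_D = (V_DD − V_GS)/R = (7.03 − 2.03) / 9.8 = 0.51 mA.

V_GS = 2.03 V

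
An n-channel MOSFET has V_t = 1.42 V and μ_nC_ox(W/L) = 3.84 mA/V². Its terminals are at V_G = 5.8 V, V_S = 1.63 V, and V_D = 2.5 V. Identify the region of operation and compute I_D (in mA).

Triode; I_D = 7.73 mA

V_GS = V_G − V_S = 5.8 − 1.63 = 4.17 V; V_DS = V_D − V_S = 2.5 − 1.63 = 0.87 V.
V_ov = V_GS − V_t = 4.17 − 1.42 = 2.75 V.
Since V_DS = 0.87 V < V_ov = 2.75 V, the device is in the triode region.
I_D = k_n [V_ov · V_DS − ½ V_DS²] = 3.84 × [2.75 × 0.87 − 0.5 × 0.87²] = 7.73 mA.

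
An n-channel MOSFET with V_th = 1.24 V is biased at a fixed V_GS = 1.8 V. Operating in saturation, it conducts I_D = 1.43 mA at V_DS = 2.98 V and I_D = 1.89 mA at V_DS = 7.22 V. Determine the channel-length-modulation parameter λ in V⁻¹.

λ = 0.0980 V⁻¹

With V_GS fixed, I_D ∝ (1 + λ V_DS) in saturation, so I_D2/I_D1 = (1 + λ V_DS2)/(1 + λ V_DS1).
1.89/1.43 = 1.322 = (1 + 7.22 λ)/(1 + 2.98 λ).
Solving: λ (I_D1 V_DS2 − I_D2 V_DS1) = I_D2 − I_D1, so λ = (1.89 − 1.43) / (1.43 × 7.22 − 1.89 × 2.98) = 0.46 / 4.69 = 0.098 V⁻¹.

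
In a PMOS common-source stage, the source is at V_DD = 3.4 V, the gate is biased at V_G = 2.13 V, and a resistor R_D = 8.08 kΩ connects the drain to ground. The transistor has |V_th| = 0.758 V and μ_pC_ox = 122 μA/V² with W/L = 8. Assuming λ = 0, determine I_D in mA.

V_SG = V_DD − V_G = 3.4 − 2.13 = 1.27 V, so V_ov = 1.27 − 0.758 = 0.512 V.
k_p = μ_pC_ox · (W/L) = 0.976 mA/V².
Assume saturation: I_D = ½ k_p V_ov² = 0.5 × 0.976 × 0.512² = 0.128 mA, giving V_SD = V_DD − I_D R_D = 3.4 − 0.128 × 8.08 = 2.37 V.
V_SD = 2.37 V ≥ V_ov = 0.512 V, confirming saturation.

I_D = 0.128 mA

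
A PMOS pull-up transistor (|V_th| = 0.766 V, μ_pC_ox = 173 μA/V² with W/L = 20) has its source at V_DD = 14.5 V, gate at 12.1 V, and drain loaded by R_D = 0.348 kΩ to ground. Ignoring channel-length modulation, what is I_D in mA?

V_SG = V_DD − V_G = 14.5 − 12.1 = 2.4 V, so V_ov = 2.4 − 0.766 = 1.63 V.
k_p = μ_pC_ox · (W/L) = 3.46 mA/V².
Assume saturation: I_D = ½ k_p V_ov² = 0.5 × 3.46 × 1.63² = 4.62 mA, giving V_SD = V_DD − I_D R_D = 14.5 − 4.62 × 0.348 = 12.9 V.
V_SD = 12.9 V ≥ V_ov = 1.63 V, confirming saturation.

I_D = 4.62 mA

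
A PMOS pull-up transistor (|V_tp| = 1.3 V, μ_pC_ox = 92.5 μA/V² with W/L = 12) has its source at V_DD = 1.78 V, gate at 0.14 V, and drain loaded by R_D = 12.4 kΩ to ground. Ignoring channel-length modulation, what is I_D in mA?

I_D = 0.0642 mA

V_SG = V_DD − V_G = 1.78 − 0.14 = 1.64 V, so V_ov = 1.64 − 1.3 = 0.34 V.
k_p = μ_pC_ox · (W/L) = 1.11 mA/V².
Assume saturation: I_D = ½ k_p V_ov² = 0.5 × 1.11 × 0.34² = 0.0642 mA, giving V_SD = V_DD − I_D R_D = 1.78 − 0.0642 × 12.4 = 0.984 V.
V_SD = 0.984 V ≥ V_ov = 0.34 V, confirming saturation.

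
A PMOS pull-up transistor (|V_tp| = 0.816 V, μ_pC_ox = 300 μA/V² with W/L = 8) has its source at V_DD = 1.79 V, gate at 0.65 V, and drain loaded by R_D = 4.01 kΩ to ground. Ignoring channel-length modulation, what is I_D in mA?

V_SG = V_DD − V_G = 1.79 − 0.65 = 1.14 V, so V_ov = 1.14 − 0.816 = 0.324 V.
k_p = μ_pC_ox · (W/L) = 2.4 mA/V².
Assume saturation: I_D = ½ k_p V_ov² = 0.5 × 2.4 × 0.324² = 0.126 mA, giving V_SD = V_DD − I_D R_D = 1.79 − 0.126 × 4.01 = 1.28 V.
V_SD = 1.28 V ≥ V_ov = 0.324 V, confirming saturation.

I_D = 0.126 mA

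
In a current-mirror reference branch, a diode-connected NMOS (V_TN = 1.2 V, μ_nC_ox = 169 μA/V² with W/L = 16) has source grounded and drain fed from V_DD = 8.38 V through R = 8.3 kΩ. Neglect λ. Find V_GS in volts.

With gate tied to drain, V_GS = V_DS ≥ V_GS − V_TN, so the device is in saturation.
k_n = μ_nC_ox · (W/L) = 2.704 mA/V².
KCL at the drain: ½ k_n (V_GS − V_TN)² = (V_DD − V_GS)/R.
Let x = V_GS − 1.2. Then 11.2 x² + x − 7.18 = 0, giving x = 0.757 V (positive root), so V_GS = 1.96 V.
I_D = (V_DD − V_GS)/R = (8.38 − 1.96) / 8.3 = 0.774 mA.

V_GS = 1.96 V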